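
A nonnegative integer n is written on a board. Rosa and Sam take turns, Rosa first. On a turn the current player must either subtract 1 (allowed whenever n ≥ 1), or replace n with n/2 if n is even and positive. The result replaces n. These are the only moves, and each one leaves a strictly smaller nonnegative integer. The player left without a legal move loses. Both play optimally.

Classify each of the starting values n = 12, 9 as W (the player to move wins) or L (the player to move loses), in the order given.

Label each position W (a win for the player to move) or L (a loss). A position with no legal move is L; any other position is W exactly when some move reaches an L, and L when every move reaches a W.
n=0: no move → L
n=1: W (go to 0, an L position)
n=2: L (sole option 1(W) is W)
n=3: W (go to 2, an L position)
n=4: W (go to 2, an L position)
n=5: L (sole option 4(W) is W)
n=6: W (go to 5, an L position)
n=7: L (sole option 6(W) is W)
n=8: W (go to 7, an L position)
n=9: L (sole option 8(W) is W)
n=10: W (go to 5, an L position)
n=11: L (sole option 10(W) is W)
n=12: W (go to 11, an L position)

12: W, 9: L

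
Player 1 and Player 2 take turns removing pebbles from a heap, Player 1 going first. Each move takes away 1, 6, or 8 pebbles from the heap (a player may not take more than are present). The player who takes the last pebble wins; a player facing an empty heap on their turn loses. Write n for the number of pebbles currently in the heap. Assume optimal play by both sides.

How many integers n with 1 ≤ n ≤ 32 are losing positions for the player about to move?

14

Work bottom-up. With no move the player to move loses. Otherwise the position is W if at least one move leads to an L position for the opponent, and L if every move leads to a W.
n=0: no move → L
n=1: can move to 0, which is L ⇒ W
n=2: the only move is to 1(W), a W ⇒ L
n=3: can move to 2, which is L ⇒ W
n=4: the only move is to 3(W), a W ⇒ L
n=5: can move to 4, which is L ⇒ W
n=6: can move to 0, which is L ⇒ W
n=7: moves to 6(W), 1(W); every one is W ⇒ L
n=8: can move to 7, which is L ⇒ W
n=9: moves to 8(W), 3(W), 1(W); every one is W ⇒ L
n=10: can move to 9, which is L ⇒ W
n=11: moves to 10(W), 5(W), 3(W); every one is W ⇒ L
n=12: can move to 11, which is L ⇒ W
n=13: can move to 7, which is L ⇒ W
n=14: moves to 13(W), 8(W), 6(W); every one is W ⇒ L
n=15: can move to 14, which is L ⇒ W
n=16: moves to 15(W), 10(W), 8(W); every one is W ⇒ L
n=17: can move to 16, which is L ⇒ W
n=18: moves to 17(W), 12(W), 10(W); every one is W ⇒ L
n=19: can move to 18, which is L ⇒ W
n=20: can move to 14, which is L ⇒ W
n=21: moves to 20(W), 15(W), 13(W); every one is W ⇒ L
n=22: can move to 21, which is L ⇒ W
n=23: moves to 22(W), 17(W), 15(W); every one is W ⇒ L
n=24: can move to 23, which is L ⇒ W
n=25: moves to 24(W), 19(W), 17(W); every one is W ⇒ L
n=26: can move to 25, which is L ⇒ W
n=27: can move to 21, which is L ⇒ W
n=28: moves to 27(W), 22(W), 20(W); every one is W ⇒ L
n=29: can move to 28, which is L ⇒ W
n=30: moves to 29(W), 24(W), 22(W); every one is W ⇒ L
n=31: can move to 30, which is L ⇒ W
n=32: moves to 31(W), 26(W), 24(W); every one is W ⇒ L
L entries with 1 ≤ n ≤ 32 (n=0 is outside the asked range and is not counted): n = 2, 4, 7, 9, 11, 14, 16, 18, 21, 23, 25, 28, 30, 32; that makes 14.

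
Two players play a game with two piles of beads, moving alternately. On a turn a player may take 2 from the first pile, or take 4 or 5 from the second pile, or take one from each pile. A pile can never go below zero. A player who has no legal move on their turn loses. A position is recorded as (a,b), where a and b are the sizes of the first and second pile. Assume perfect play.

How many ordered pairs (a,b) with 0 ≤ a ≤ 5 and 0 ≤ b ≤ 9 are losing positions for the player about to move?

25

Label each position W (a win for the player to move) or L (a loss). A position with no legal move is L; any other position is W exactly when some move reaches an L, and L when every move reaches a W.
Every move lowers a or b (never raises either), so fill the grid row by row in increasing a, and left to right within a row: each cell's successors are then already labelled.
      b=0  b=1  b=2  b=3  b=4  b=5  b=6  b=7  b=8  b=9
a=0:    L    L    L    L    W    W    W    W    W    L
a=1:    L    W    W    W    W    W    L    L    L    L
a=2:    W    W    W    W    L    L    L    W    W    W
a=3:    W    L    L    L    L    W    W    W    W    W
a=4:    L    L    W    W    W    W    W    L    L    L
a=5:    L    W    W    W    W    W    L    L    W    W
Cells with no legal move (terminal, hence L): (0,0), (0,1), (0,2), (0,3), (1,0).
The remaining L cells, each justified by listing all of its moves:
(0,9): →(0,5)(W), (0,4)(W) — all W, so L
(1,6): →(1,2)(W), (1,1)(W), (0,5)(W) — all W, so L
(1,7): →(1,3)(W), (1,2)(W), (0,6)(W) — all W, so L
(1,8): →(1,4)(W), (1,3)(W), (0,7)(W) — all W, so L
(1,9): →(1,5)(W), (1,4)(W), (0,8)(W) — all W, so L
(2,4): →(0,4)(W), (2,0)(W), (1,3)(W) — all W, so L
(2,5): →(0,5)(W), (2,1)(W), (2,0)(W), (1,4)(W) — all W, so L
(2,6): →(0,6)(W), (2,2)(W), (2,1)(W), (1,5)(W) — all W, so L
(3,1): →(1,1)(W), (2,0)(W) — all W, so L
(3,2): →(1,2)(W), (2,1)(W) — all W, so L
(3,3): →(1,3)(W), (2,2)(W) — all W, so L
(3,4): →(1,4)(W), (3,0)(W), (2,3)(W) — all W, so L
(4,0): →(2,0)(W) only, which is W, so L
(4,1): →(2,1)(W), (3,0)(W) — all W, so L
(4,7): →(2,7)(W), (4,3)(W), (4,2)(W), (3,6)(W) — all W, so L
(4,8): →(2,8)(W), (4,4)(W), (4,3)(W), (3,7)(W) — all W, so L
(4,9): →(2,9)(W), (4,5)(W), (4,4)(W), (3,8)(W) — all W, so L
(5,0): →(3,0)(W) only, which is W, so L
(5,6): →(3,6)(W), (5,2)(W), (5,1)(W), (4,5)(W) — all W, so L
(5,7): →(3,7)(W), (5,3)(W), (5,2)(W), (4,6)(W) — all W, so L
Every other cell has at least one move into one of the L cells above, so it is W.
L cells per row: a=0: 5, a=1: 5, a=2: 3, a=3: 4, a=4: 5, a=5: 3; total 25.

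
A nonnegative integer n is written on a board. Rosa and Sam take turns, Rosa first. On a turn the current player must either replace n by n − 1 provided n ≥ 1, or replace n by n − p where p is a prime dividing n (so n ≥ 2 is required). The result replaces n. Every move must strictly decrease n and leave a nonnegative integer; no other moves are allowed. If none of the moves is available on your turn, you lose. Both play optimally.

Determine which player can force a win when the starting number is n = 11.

Compute win/loss labels from the base case upward. A position with no move is L. Any other position is W if it can reach an L in one move, else L.
n=0: no move → L
n=1: →0(L), so W
n=2: →0(L), so W
n=3: →0(L), so W
n=4: →2(W), 3(W) — all W, so L
n=5: →0(L), so W
n=6: →4(L), so W
n=7: →0(L), so W
n=8: →6(W), 7(W) — all W, so L
n=9: →8(L), so W
n=10: →8(L), so W
n=11: →0(L), so W
From 11 Rosa can move to 0, reaching an L position.

Rosa wins.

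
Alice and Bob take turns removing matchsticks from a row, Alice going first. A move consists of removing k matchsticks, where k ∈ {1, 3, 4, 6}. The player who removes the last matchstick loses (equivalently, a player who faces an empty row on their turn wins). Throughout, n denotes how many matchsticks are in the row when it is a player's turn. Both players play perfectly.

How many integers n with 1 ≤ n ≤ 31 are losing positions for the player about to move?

10

Positions with no move are W. A position that does have a move is losing for the player to move precisely when every available move leads to a winning position for the opponent. Fill in the labels:
n=0: no move; the opponent has just taken the last matchstick and therefore loses → W
n=1: the only move is to 0(W), a W ⇒ L
n=2: can move to 1, which is L ⇒ W
n=3: moves to 2(W), 0(W); every one is W ⇒ L
n=4: can move to 3, which is L ⇒ W
n=5: can move to 1, which is L ⇒ W
n=6: can move to 3, which is L ⇒ W
n=7: can move to 3, which is L ⇒ W
n=8: moves to 7(W), 5(W), 4(W), 2(W); every one is W ⇒ L
n=9: can move to 8, which is L ⇒ W
n=10: moves to 9(W), 7(W), 6(W), 4(W); every one is W ⇒ L
n=11: can move to 10, which is L ⇒ W
n=12: can move to 8, which is L ⇒ W
n=13: can move to 10, which is L ⇒ W
n=14: can move to 10, which is L ⇒ W
n=15: moves to 14(W), 12(W), 11(W), 9(W); every one is W ⇒ L
n=16: can move to 15, which is L ⇒ W
n=17: moves to 16(W), 14(W), 13(W), 11(W); every one is W ⇒ L
n=18: can move to 17, which is L ⇒ W
n=19: can move to 15, which is L ⇒ W
n=20: can move to 17, which is L ⇒ W
n=21: can move to 17, which is L ⇒ W
n=22: moves to 21(W), 19(W), 18(W), 16(W); every one is W ⇒ L
n=23: can move to 22, which is L ⇒ W
n=24: moves to 23(W), 21(W), 20(W), 18(W); every one is W ⇒ L
n=25: can move to 24, which is L ⇒ W
n=26: can move to 22, which is L ⇒ W
n=27: can move to 24, which is L ⇒ W
n=28: can move to 24, which is L ⇒ W
n=29: moves to 28(W), 26(W), 25(W), 23(W); every one is W ⇒ L
n=30: can move to 29, which is L ⇒ W
n=31: moves to 30(W), 28(W), 27(W), 25(W); every one is W ⇒ L
L entries with 1 ≤ n ≤ 31 (the range starts at n=1): n = 1, 3, 8, 10, 15, 17, 22, 24, 29, 31; that makes 10.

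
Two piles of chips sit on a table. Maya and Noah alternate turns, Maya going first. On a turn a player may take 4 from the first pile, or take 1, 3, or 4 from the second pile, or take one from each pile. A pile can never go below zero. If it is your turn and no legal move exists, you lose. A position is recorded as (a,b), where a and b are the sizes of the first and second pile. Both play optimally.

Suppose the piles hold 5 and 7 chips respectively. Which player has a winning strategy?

Work bottom-up. With no move the player to move loses. Otherwise the position is W if at least one move leads to an L position for the opponent, and L if every move leads to a W.
No move ever increases a pile, so every position that can arise here has a ≤ 5 and b ≤ 7; it is enough to label the cells with 0 ≤ a ≤ 5 and 0 ≤ b ≤ 7.
Every move lowers a or b (never raises either), so fill the grid row by row in increasing a, and left to right within a row: each cell's successors are then already labelled.
      b=0  b=1  b=2  b=3  b=4  b=5  b=6  b=7
a=0:    L    W    L    W    W    W    W    L
a=1:    L    W    L    W    W    W    W    L
a=2:    L    W    L    W    W    W    W    L
a=3:    L    W    L    W    W    W    W    L
a=4:    W    W    W    W    L    W    L    W
a=5:    W    L    W    L    W    W    W    W
Cells with no legal move (terminal, hence L): (0,0), (1,0), (2,0), (3,0).
The remaining L cells, each justified by listing all of its moves:
(0,2): L (sole option (0,1)(W) is W)
(0,7): L (options (0,6)(W), (0,4)(W), (0,3)(W) are all W)
(1,2): L (options (1,1)(W), (0,1)(W) are all W)
(1,7): L (options (1,6)(W), (1,4)(W), (1,3)(W), (0,6)(W) are all W)
(2,2): L (options (2,1)(W), (1,1)(W) are all W)
(2,7): L (options (2,6)(W), (2,4)(W), (2,3)(W), (1,6)(W) are all W)
(3,2): L (options (3,1)(W), (2,1)(W) are all W)
(3,7): L (options (3,6)(W), (3,4)(W), (3,3)(W), (2,6)(W) are all W)
(4,4): L (options (0,4)(W), (4,3)(W), (4,1)(W), (4,0)(W), (3,3)(W) are all W)
(4,6): L (options (0,6)(W), (4,5)(W), (4,3)(W), (4,2)(W), (3,5)(W) are all W)
(5,1): L (options (1,1)(W), (5,0)(W), (4,0)(W) are all W)
(5,3): L (options (1,3)(W), (5,2)(W), (5,0)(W), (4,2)(W) are all W)
Every other cell has at least one move into one of the L cells above, so it is W.
The starting position (5,7) is W: Maya should move to (1,7), handing over an L position.

Maya wins.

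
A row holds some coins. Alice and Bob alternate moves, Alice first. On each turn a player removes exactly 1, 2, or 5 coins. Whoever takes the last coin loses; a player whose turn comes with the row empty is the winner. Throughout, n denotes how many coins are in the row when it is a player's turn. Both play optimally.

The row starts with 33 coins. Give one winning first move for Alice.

Remove 2, leaving 31.

Build the W/L table. Terminal = W. A non-terminal position is W if it has a move to some L; otherwise it is L.
n=0: no move; the opponent has just taken the last coin and therefore loses → W
n=1: only reaches 0(W), which is W → L
n=2: reaches L-position 1 → W
n=3: reaches L-position 1 → W
n=4: only reaches 3(W), 2(W), all W → L
n=5: reaches L-position 4 → W
n=6: reaches L-position 4 → W
n=7: only reaches 6(W), 5(W), 2(W), all W → L
n=8: reaches L-position 7 → W
n=9: reaches L-position 7 → W
n=10: only reaches 9(W), 8(W), 5(W), all W → L
n=11: reaches L-position 10 → W
n=12: reaches L-position 10 → W
n=13: only reaches 12(W), 11(W), 8(W), all W → L
n=14: reaches L-position 13 → W
n=15: reaches L-position 13 → W
n=16: only reaches 15(W), 14(W), 11(W), all W → L
n=17: reaches L-position 16 → W
n=18: reaches L-position 16 → W
n=19: only reaches 18(W), 17(W), 14(W), all W → L
n=20: reaches L-position 19 → W
n=21: reaches L-position 19 → W
n=22: only reaches 21(W), 20(W), 17(W), all W → L
n=23: reaches L-position 22 → W
n=24: reaches L-position 22 → W
n=25: only reaches 24(W), 23(W), 20(W), all W → L
n=26: reaches L-position 25 → W
n=27: reaches L-position 25 → W
n=28: only reaches 27(W), 26(W), 23(W), all W → L
n=29: reaches L-position 28 → W
n=30: reaches L-position 28 → W
n=31: only reaches 30(W), 29(W), 26(W), all W → L
n=32: reaches L-position 31 → W
n=33: reaches L-position 31 → W
From 33, the L positions reachable in one move are: 31, 28. Any move reaching one of these is winning.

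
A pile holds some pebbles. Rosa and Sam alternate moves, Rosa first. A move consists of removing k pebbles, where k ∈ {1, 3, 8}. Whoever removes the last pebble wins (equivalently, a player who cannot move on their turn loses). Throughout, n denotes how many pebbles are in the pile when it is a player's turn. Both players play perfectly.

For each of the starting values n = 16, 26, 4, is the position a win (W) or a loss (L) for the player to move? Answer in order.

16: W, 26: L, 4: L

Work bottom-up. With no move the player to move loses. Otherwise the position is W if at least one move leads to an L position for the opponent, and L if every move leads to a W.
n=0: no move → L
n=1: W (go to 0, an L position)
n=2: L (sole option 1(W) is W)
n=3: W (go to 2, an L position)
n=4: L (options 3(W), 1(W) are all W)
n=5: W (go to 4, an L position)
n=6: L (options 5(W), 3(W) are all W)
n=7: W (go to 6, an L position)
n=8: W (go to 0, an L position)
n=9: W (go to 6, an L position)
n=10: W (go to 2, an L position)
n=11: L (options 10(W), 8(W), 3(W) are all W)
n=12: W (go to 11, an L position)
n=13: L (options 12(W), 10(W), 5(W) are all W)
n=14: W (go to 13, an L position)
n=15: L (options 14(W), 12(W), 7(W) are all W)
n=16: W (go to 15, an L position)
n=17: L (options 16(W), 14(W), 9(W) are all W)
n=18: W (go to 17, an L position)
n=19: W (go to 11, an L position)
n=20: W (go to 17, an L position)
n=21: W (go to 13, an L position)
n=22: L (options 21(W), 19(W), 14(W) are all W)
n=23: W (go to 22, an L position)
n=24: L (options 23(W), 21(W), 16(W) are all W)
n=25: W (go to 24, an L position)
n=26: L (options 25(W), 23(W), 18(W) are all W)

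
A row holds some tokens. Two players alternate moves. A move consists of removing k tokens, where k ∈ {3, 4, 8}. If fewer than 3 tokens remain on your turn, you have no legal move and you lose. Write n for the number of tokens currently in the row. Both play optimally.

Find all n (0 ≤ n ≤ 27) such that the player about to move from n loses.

Build the W/L table. Terminal = L. A non-terminal position is W if it has a move to some L; otherwise it is L.
n=0: no move → L
n=1: no move → L
n=2: no move → L
n=3: reaches L-position 0 → W
n=4: reaches L-position 1 → W
n=5: reaches L-position 2 → W
n=6: reaches L-position 2 → W
n=7: only reaches 4(W), 3(W), all W → L
n=8: reaches L-position 0 → W
n=9: reaches L-position 1 → W
n=10: reaches L-position 7 → W
n=11: reaches L-position 7 → W
n=12: only reaches 9(W), 8(W), 4(W), all W → L
n=13: only reaches 10(W), 9(W), 5(W), all W → L
n=14: only reaches 11(W), 10(W), 6(W), all W → L
n=15: reaches L-position 12 → W
n=16: reaches L-position 13 → W
n=17: reaches L-position 14 → W
n=18: reaches L-position 14 → W
n=19: only reaches 16(W), 15(W), 11(W), all W → L
n=20: reaches L-position 12 → W
n=21: reaches L-position 13 → W
n=22: reaches L-position 19 → W
n=23: reaches L-position 19 → W
n=24: only reaches 21(W), 20(W), 16(W), all W → L
n=25: only reaches 22(W), 21(W), 17(W), all W → L
n=26: only reaches 23(W), 22(W), 18(W), all W → L
n=27: reaches L-position 24 → W
The losing starting values of n are exactly the entries labelled L in this table (11 of them).

0, 1, 2, 7, 12, 13, 14, 19, 24, 25, 26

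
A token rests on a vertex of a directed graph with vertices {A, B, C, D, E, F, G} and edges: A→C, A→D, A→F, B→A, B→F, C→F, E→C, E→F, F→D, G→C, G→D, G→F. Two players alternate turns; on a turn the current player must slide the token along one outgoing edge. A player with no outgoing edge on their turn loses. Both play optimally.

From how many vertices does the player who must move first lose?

Build the W/L table. Terminal = L. A non-terminal position is W if it has a move to some L; otherwise it is L.
Every edge goes from a vertex to one that appears earlier in the order D, F, C, E, G, A, B, so processing vertices in that order labels each vertex after all of its successors.
D: no outgoing edge → L
F: W (go to D, an L position)
C: L (sole option F(W) is W)
E: W (go to C, an L position)
G: W (go to C, an L position)
A: W (go to C, an L position)
B: L (options A(W), F(W) are all W)
The L vertices are B, C, D; that is 3 in all.

3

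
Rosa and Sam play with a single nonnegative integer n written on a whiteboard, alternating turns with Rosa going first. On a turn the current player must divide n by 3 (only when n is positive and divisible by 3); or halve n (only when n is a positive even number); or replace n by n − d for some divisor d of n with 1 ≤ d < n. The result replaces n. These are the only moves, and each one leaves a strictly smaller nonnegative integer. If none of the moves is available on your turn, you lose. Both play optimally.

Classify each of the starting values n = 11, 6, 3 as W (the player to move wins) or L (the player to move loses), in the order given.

11: L, 6: W, 3: W

Work bottom-up. With no move the player to move loses. Otherwise the position is W if at least one move leads to an L position for the opponent, and L if every move leads to a W.
n=0: no move → L
n=1: no move → L
n=2: W (go to 1, an L position)
n=3: W (go to 1, an L position)
n=4: L (options 2(W), 3(W) are all W)
n=5: W (go to 4, an L position)
n=6: W (go to 4, an L position)
n=7: L (sole option 6(W) is W)
n=8: W (go to 4, an L position)
n=9: L (options 3(W), 6(W), 8(W) are all W)
n=10: W (go to 9, an L position)
n=11: L (sole option 10(W) is W)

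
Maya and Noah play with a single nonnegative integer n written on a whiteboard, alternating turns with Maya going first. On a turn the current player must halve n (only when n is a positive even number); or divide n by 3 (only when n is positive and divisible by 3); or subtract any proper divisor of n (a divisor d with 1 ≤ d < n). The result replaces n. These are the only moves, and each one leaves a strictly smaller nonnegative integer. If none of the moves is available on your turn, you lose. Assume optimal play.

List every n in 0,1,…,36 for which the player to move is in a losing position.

Positions with no move are L. A position that does have a move is losing for the player to move precisely when every available move leads to a winning position for the opponent. Fill in the labels:
n=0: no move → L
n=1: no move → L
n=2: reaches L-position 1 → W
n=3: reaches L-position 1 → W
n=4: only reaches 2(W), 3(W), all W → L
n=5: reaches L-position 4 → W
n=6: reaches L-position 4 → W
n=7: only reaches 6(W), which is W → L
n=8: reaches L-position 4 → W
n=9: only reaches 3(W), 6(W), 8(W), all W → L
n=10: reaches L-position 9 → W
n=11: only reaches 10(W), which is W → L
n=12: reaches L-position 4 → W
n=13: only reaches 12(W), which is W → L
n=14: reaches L-position 7 → W
n=15: only reaches 5(W), 10(W), 12(W), 14(W), all W → L
n=16: reaches L-position 15 → W
n=17: only reaches 16(W), which is W → L
n=18: reaches L-position 9 → W
n=19: only reaches 18(W), which is W → L
n=20: reaches L-position 15 → W
n=21: reaches L-position 7 → W
n=22: reaches L-position 11 → W
n=23: only reaches 22(W), which is W → L
n=24: reaches L-position 23 → W
n=25: only reaches 20(W), 24(W), all W → L
n=26: reaches L-position 13 → W
n=27: reaches L-position 9 → W
n=28: only reaches 14(W), 21(W), 24(W), 26(W), 27(W), all W → L
n=29: reaches L-position 28 → W
n=30: reaches L-position 15 → W
n=31: only reaches 30(W), which is W → L
n=32: reaches L-position 28 → W
n=33: reaches L-position 11 → W
n=34: reaches L-position 17 → W
n=35: reaches L-position 28 → W
n=36: only reaches 12(W), 18(W), 24(W), 27(W), 30(W), 32(W), 33(W), 34(W), 35(W), all W → L
The losing starting values of n are exactly the entries labelled L in this table (15 of them).

0, 1, 4, 7, 9, 11, 13, 15, 17, 19, 23, 25, 28, 31, 36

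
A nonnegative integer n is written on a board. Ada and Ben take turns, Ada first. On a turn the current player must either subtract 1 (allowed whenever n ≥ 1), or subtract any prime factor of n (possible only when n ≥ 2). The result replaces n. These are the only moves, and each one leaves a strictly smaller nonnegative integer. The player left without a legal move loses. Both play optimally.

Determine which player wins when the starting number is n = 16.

Ben wins.

Use the standard recursion: the mover loses at a terminal position; elsewhere, the mover wins exactly when some move hands the opponent an L position.
n=0: no move → L
n=1: W (go to 0, an L position)
n=2: W (go to 0, an L position)
n=3: W (go to 0, an L position)
n=4: L (options 2(W), 3(W) are all W)
n=5: W (go to 0, an L position)
n=6: W (go to 4, an L position)
n=7: W (go to 0, an L position)
n=8: L (options 6(W), 7(W) are all W)
n=9: W (go to 8, an L position)
n=10: W (go to 8, an L position)
n=11: W (go to 0, an L position)
n=12: L (options 9(W), 10(W), 11(W) are all W)
n=13: W (go to 0, an L position)
n=14: W (go to 12, an L position)
n=15: W (go to 12, an L position)
n=16: L (options 14(W), 15(W) are all W)
Every move from 16 reaches a W position, so the mover loses.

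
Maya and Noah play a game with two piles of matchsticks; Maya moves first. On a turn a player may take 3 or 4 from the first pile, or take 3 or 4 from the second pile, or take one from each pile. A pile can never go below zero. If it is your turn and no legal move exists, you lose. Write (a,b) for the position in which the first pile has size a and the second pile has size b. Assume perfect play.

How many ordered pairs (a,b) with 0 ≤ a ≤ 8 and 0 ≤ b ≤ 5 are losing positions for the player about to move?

Use the standard recursion: the mover loses at a terminal position; elsewhere, the mover wins exactly when some move hands the opponent an L position.
Every move lowers a or b (never raises either), so fill the grid row by row in increasing a, and left to right within a row: each cell's successors are then already labelled.
      b=0  b=1  b=2  b=3  b=4  b=5
a=0:    L    L    L    W    W    W
a=1:    L    W    W    W    W    L
a=2:    L    W    L    W    W    W
a=3:    W    W    W    W    L    L
a=4:    W    W    W    L    L    W
a=5:    W    L    W    L    W    W
a=6:    W    L    W    L    W    W
a=7:    L    L    W    W    W    W
a=8:    L    W    W    W    W    L
Cells with no legal move (terminal, hence L): (0,0), (0,1), (0,2), (1,0), (2,0).
The remaining L cells, each justified by listing all of its moves:
(1,5): only reaches (1,2)(W), (1,1)(W), (0,4)(W), all W → L
(2,2): only reaches (1,1)(W), which is W → L
(3,4): only reaches (0,4)(W), (3,1)(W), (3,0)(W), (2,3)(W), all W → L
(3,5): only reaches (0,5)(W), (3,2)(W), (3,1)(W), (2,4)(W), all W → L
(4,3): only reaches (1,3)(W), (0,3)(W), (4,0)(W), (3,2)(W), all W → L
(4,4): only reaches (1,4)(W), (0,4)(W), (4,1)(W), (4,0)(W), (3,3)(W), all W → L
(5,1): only reaches (2,1)(W), (1,1)(W), (4,0)(W), all W → L
(5,3): only reaches (2,3)(W), (1,3)(W), (5,0)(W), (4,2)(W), all W → L
(6,1): only reaches (3,1)(W), (2,1)(W), (5,0)(W), all W → L
(6,3): only reaches (3,3)(W), (2,3)(W), (6,0)(W), (5,2)(W), all W → L
(7,0): only reaches (4,0)(W), (3,0)(W), all W → L
(7,1): only reaches (4,1)(W), (3,1)(W), (6,0)(W), all W → L
(8,0): only reaches (5,0)(W), (4,0)(W), all W → L
(8,5): only reaches (5,5)(W), (4,5)(W), (8,2)(W), (8,1)(W), (7,4)(W), all W → L
Every other cell has at least one move into one of the L cells above, so it is W.
L cells per row: a=0: 3, a=1: 2, a=2: 2, a=3: 2, a=4: 2, a=5: 2, a=6: 2, a=7: 2, a=8: 2; total 19.

19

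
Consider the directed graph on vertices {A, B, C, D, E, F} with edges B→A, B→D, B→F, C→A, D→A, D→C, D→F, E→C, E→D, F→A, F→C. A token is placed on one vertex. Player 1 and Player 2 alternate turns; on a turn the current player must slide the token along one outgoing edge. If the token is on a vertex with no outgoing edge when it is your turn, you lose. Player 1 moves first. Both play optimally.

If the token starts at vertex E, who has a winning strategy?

Player 2 wins.

Work bottom-up. With no move the player to move loses. Otherwise the position is W if at least one move leads to an L position for the opponent, and L if every move leads to a W.
Every edge goes from a vertex to one that appears earlier in the order A, C, F, D, E, B, so processing vertices in that order labels each vertex after all of its successors.
A: no outgoing edge → L
C: →A(L), so W
F: →A(L), so W
D: →A(L), so W
E: →D(W), C(W) — all W, so L
B: →A(L), so W
Every move from E reaches a W position, so the mover loses.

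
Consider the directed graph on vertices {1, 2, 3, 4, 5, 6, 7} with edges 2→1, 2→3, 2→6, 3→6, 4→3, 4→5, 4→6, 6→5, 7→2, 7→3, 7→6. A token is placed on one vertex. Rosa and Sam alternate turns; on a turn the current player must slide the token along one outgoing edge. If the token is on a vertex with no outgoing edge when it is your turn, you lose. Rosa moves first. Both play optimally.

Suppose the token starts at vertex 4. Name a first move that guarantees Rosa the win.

Move to 3.

Use the standard recursion: the mover loses at a terminal position; elsewhere, the mover wins exactly when some move hands the opponent an L position.
Every edge goes from a vertex to one that appears earlier in the order 1, 5, 6, 3, 2, 7, 4, so processing vertices in that order labels each vertex after all of its successors.
1: no outgoing edge → L
5: no outgoing edge → L
6: reaches L-position 5 → W
3: only reaches 6(W), which is W → L
2: reaches L-position 3 → W
7: reaches L-position 3 → W
4: reaches L-position 3 → W
From 4, the L positions reachable in one move are: 3, 5. Any move reaching one of these is winning.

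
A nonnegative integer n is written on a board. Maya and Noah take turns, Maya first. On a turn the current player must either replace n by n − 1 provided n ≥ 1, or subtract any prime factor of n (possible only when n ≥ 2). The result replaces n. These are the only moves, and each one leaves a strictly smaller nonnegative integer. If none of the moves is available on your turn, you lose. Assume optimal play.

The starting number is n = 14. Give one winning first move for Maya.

Label each position W (a win for the player to move) or L (a loss). A position with no legal move is L; any other position is W exactly when some move reaches an L, and L when every move reaches a W.
n=0: no move → L
n=1: W (go to 0, an L position)
n=2: W (go to 0, an L position)
n=3: W (go to 0, an L position)
n=4: L (options 2(W), 3(W) are all W)
n=5: W (go to 0, an L position)
n=6: W (go to 4, an L position)
n=7: W (go to 0, an L position)
n=8: L (options 6(W), 7(W) are all W)
n=9: W (go to 8, an L position)
n=10: W (go to 8, an L position)
n=11: W (go to 0, an L position)
n=12: L (options 9(W), 10(W), 11(W) are all W)
n=13: W (go to 0, an L position)
n=14: W (go to 12, an L position)
From 14, the L positions reachable in one move are: 12.

Move to 12.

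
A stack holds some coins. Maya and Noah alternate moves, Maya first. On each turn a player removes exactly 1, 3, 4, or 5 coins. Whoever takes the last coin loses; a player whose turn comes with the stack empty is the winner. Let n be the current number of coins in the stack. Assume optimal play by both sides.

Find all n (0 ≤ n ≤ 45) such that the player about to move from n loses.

Build the W/L table. Terminal = W. A non-terminal position is W if it has a move to some L; otherwise it is L.
n=0: no move; the opponent has just taken the last coin and therefore loses → W
n=1: L (sole option 0(W) is W)
n=2: W (go to 1, an L position)
n=3: L (options 2(W), 0(W) are all W)
n=4: W (go to 3, an L position)
n=5: W (go to 1, an L position)
n=6: W (go to 3, an L position)
n=7: W (go to 3, an L position)
n=8: W (go to 3, an L position)
n=9: L (options 8(W), 6(W), 5(W), 4(W) are all W)
n=10: W (go to 9, an L position)
n=11: L (options 10(W), 8(W), 7(W), 6(W) are all W)
n=12: W (go to 11, an L position)
n=13: W (go to 9, an L position)
n=14: W (go to 11, an L position)
n=15: W (go to 11, an L position)
n=16: W (go to 11, an L position)
n=17: L (options 16(W), 14(W), 13(W), 12(W) are all W)
n=18: W (go to 17, an L position)
n=19: L (options 18(W), 16(W), 15(W), 14(W) are all W)
n=20: W (go to 19, an L position)
n=21: W (go to 17, an L position)
n=22: W (go to 19, an L position)
n=23: W (go to 19, an L position)
n=24: W (go to 19, an L position)
n=25: L (options 24(W), 22(W), 21(W), 20(W) are all W)
n=26: W (go to 25, an L position)
n=27: L (options 26(W), 24(W), 23(W), 22(W) are all W)
n=28: W (go to 27, an L position)
n=29: W (go to 25, an L position)
n=30: W (go to 27, an L position)
n=31: W (go to 27, an L position)
n=32: W (go to 27, an L position)
n=33: L (options 32(W), 30(W), 29(W), 28(W) are all W)
n=34: W (go to 33, an L position)
n=35: L (options 34(W), 32(W), 31(W), 30(W) are all W)
n=36: W (go to 35, an L position)
n=37: W (go to 33, an L position)
n=38: W (go to 35, an L position)
n=39: W (go to 35, an L position)
n=40: W (go to 35, an L position)
n=41: L (options 40(W), 38(W), 37(W), 36(W) are all W)
n=42: W (go to 41, an L position)
n=43: L (options 42(W), 40(W), 39(W), 38(W) are all W)
n=44: W (go to 43, an L position)
n=45: W (go to 41, an L position)
The losing starting values of n are exactly the entries labelled L in this table (12 of them).

1, 3, 9, 11, 17, 19, 25, 27, 33, 35, 41, 43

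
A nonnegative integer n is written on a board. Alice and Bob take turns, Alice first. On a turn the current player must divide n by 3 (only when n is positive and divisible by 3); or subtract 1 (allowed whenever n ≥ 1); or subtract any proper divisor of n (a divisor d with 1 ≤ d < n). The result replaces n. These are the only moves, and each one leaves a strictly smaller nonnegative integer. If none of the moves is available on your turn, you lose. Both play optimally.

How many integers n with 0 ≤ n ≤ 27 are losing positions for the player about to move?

Work bottom-up. With no move the player to move loses. Otherwise the position is W if at least one move leads to an L position for the opponent, and L if every move leads to a W.
n=0: no move → L
n=1: can move to 0, which is L ⇒ W
n=2: the only move is to 1(W), a W ⇒ L
n=3: can move to 2, which is L ⇒ W
n=4: can move to 2, which is L ⇒ W
n=5: the only move is to 4(W), a W ⇒ L
n=6: can move to 2, which is L ⇒ W
n=7: the only move is to 6(W), a W ⇒ L
n=8: can move to 7, which is L ⇒ W
n=9: moves to 3(W), 6(W), 8(W); every one is W ⇒ L
n=10: can move to 5, which is L ⇒ W
n=11: the only move is to 10(W), a W ⇒ L
n=12: can move to 9, which is L ⇒ W
n=13: the only move is to 12(W), a W ⇒ L
n=14: can move to 7, which is L ⇒ W
n=15: can move to 5, which is L ⇒ W
n=16: moves to 8(W), 12(W), 14(W), 15(W); every one is W ⇒ L
n=17: can move to 16, which is L ⇒ W
n=18: can move to 9, which is L ⇒ W
n=19: the only move is to 18(W), a W ⇒ L
n=20: can move to 16, which is L ⇒ W
n=21: can move to 7, which is L ⇒ W
n=22: can move to 11, which is L ⇒ W
n=23: the only move is to 22(W), a W ⇒ L
n=24: can move to 16, which is L ⇒ W
n=25: moves to 20(W), 24(W); every one is W ⇒ L
n=26: can move to 13, which is L ⇒ W
n=27: can move to 9, which is L ⇒ W
L entries with 0 ≤ n ≤ 27: n = 0, 2, 5, 7, 9, 11, 13, 16, 19, 23, 25; that makes 11.

11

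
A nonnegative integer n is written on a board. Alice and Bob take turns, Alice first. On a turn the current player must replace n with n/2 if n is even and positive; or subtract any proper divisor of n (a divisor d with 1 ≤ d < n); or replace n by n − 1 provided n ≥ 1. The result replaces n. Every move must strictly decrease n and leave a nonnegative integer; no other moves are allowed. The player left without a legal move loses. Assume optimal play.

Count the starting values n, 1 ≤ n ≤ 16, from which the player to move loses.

7

Label each position W (a win for the player to move) or L (a loss). A position with no legal move is L; any other position is W exactly when some move reaches an L, and L when every move reaches a W.
n=0: no move → L
n=1: reaches L-position 0 → W
n=2: only reaches 1(W), which is W → L
n=3: reaches L-position 2 → W
n=4: reaches L-position 2 → W
n=5: only reaches 4(W), which is W → L
n=6: reaches L-position 5 → W
n=7: only reaches 6(W), which is W → L
n=8: reaches L-position 7 → W
n=9: only reaches 6(W), 8(W), all W → L
n=10: reaches L-position 5 → W
n=11: only reaches 10(W), which is W → L
n=12: reaches L-position 9 → W
n=13: only reaches 12(W), which is W → L
n=14: reaches L-position 7 → W
n=15: only reaches 10(W), 12(W), 14(W), all W → L
n=16: reaches L-position 15 → W
L entries with 1 ≤ n ≤ 16 (n=0 is outside the asked range and is not counted): n = 2, 5, 7, 9, 11, 13, 15; that makes 7.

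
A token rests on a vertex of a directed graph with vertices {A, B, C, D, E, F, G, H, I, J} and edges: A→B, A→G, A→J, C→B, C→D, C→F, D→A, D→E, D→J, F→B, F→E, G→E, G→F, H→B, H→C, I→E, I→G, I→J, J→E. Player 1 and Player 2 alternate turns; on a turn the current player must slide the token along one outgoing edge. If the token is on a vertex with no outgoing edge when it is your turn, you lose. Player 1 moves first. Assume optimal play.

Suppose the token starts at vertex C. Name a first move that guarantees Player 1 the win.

Label each position W (a win for the player to move) or L (a loss). A position with no legal move is L; any other position is W exactly when some move reaches an L, and L when every move reaches a W.
Every edge goes from a vertex to one that appears earlier in the order E, B, F, J, G, A, D, C, H, I, so processing vertices in that order labels each vertex after all of its successors.
E: no outgoing edge → L
B: no outgoing edge → L
F: reaches L-position B → W
J: reaches L-position E → W
G: reaches L-position E → W
A: reaches L-position B → W
D: reaches L-position E → W
C: reaches L-position B → W
H: reaches L-position B → W
I: reaches L-position E → W
From C, the L positions reachable in one move are: B.

Move to B.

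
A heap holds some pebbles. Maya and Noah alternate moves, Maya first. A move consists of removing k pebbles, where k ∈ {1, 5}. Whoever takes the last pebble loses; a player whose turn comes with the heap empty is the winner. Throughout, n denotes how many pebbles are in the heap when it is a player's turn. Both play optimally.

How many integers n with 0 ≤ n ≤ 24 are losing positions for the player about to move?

Compute win/loss labels from the base case upward. A position with no move is W. Any other position is W if it can reach an L in one move, else L.
n=0: no move; the opponent has just taken the last pebble and therefore loses → W
n=1: the only move is to 0(W), a W ⇒ L
n=2: can move to 1, which is L ⇒ W
n=3: the only move is to 2(W), a W ⇒ L
n=4: can move to 3, which is L ⇒ W
n=5: moves to 4(W), 0(W); every one is W ⇒ L
n=6: can move to 5, which is L ⇒ W
n=7: moves to 6(W), 2(W); every one is W ⇒ L
n=8: can move to 7, which is L ⇒ W
n=9: moves to 8(W), 4(W); every one is W ⇒ L
n=10: can move to 9, which is L ⇒ W
n=11: moves to 10(W), 6(W); every one is W ⇒ L
n=12: can move to 11, which is L ⇒ W
n=13: moves to 12(W), 8(W); every one is W ⇒ L
n=14: can move to 13, which is L ⇒ W
n=15: moves to 14(W), 10(W); every one is W ⇒ L
n=16: can move to 15, which is L ⇒ W
n=17: moves to 16(W), 12(W); every one is W ⇒ L
n=18: can move to 17, which is L ⇒ W
n=19: moves to 18(W), 14(W); every one is W ⇒ L
n=20: can move to 19, which is L ⇒ W
n=21: moves to 20(W), 16(W); every one is W ⇒ L
n=22: can move to 21, which is L ⇒ W
n=23: moves to 22(W), 18(W); every one is W ⇒ L
n=24: can move to 23, which is L ⇒ W
L entries with 0 ≤ n ≤ 24: n = 1, 3, 5, 7, 9, 11, 13, 15, 17, 19, 21, 23; that makes 12.

12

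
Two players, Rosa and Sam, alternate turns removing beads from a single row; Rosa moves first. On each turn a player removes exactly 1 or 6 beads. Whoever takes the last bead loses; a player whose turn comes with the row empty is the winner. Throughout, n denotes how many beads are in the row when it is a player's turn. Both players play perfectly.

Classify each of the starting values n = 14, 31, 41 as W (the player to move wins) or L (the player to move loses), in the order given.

14: W, 31: L, 41: W

Build the W/L table. Terminal = W. A non-terminal position is W if it has a move to some L; otherwise it is L.
n=0: no move; the opponent has just taken the last bead and therefore loses → W
n=1: only reaches 0(W), which is W → L
n=2: reaches L-position 1 → W
n=3: only reaches 2(W), which is W → L
n=4: reaches L-position 3 → W
n=5: only reaches 4(W), which is W → L
n=6: reaches L-position 5 → W
n=7: reaches L-position 1 → W
n=8: only reaches 7(W), 2(W), all W → L
n=9: reaches L-position 8 → W
n=10: only reaches 9(W), 4(W), all W → L
n=11: reaches L-position 10 → W
n=12: only reaches 11(W), 6(W), all W → L
n=13: reaches L-position 12 → W
n=14: reaches L-position 8 → W
n=15: only reaches 14(W), 9(W), all W → L
n=16: reaches L-position 15 → W
n=17: only reaches 16(W), 11(W), all W → L
n=18: reaches L-position 17 → W
n=19: only reaches 18(W), 13(W), all W → L
n=20: reaches L-position 19 → W
n=21: reaches L-position 15 → W
n=22: only reaches 21(W), 16(W), all W → L
n=23: reaches L-position 22 → W
n=24: only reaches 23(W), 18(W), all W → L
n=25: reaches L-position 24 → W
n=26: only reaches 25(W), 20(W), all W → L
n=27: reaches L-position 26 → W
n=28: reaches L-position 22 → W
n=29: only reaches 28(W), 23(W), all W → L
n=30: reaches L-position 29 → W
n=31: only reaches 30(W), 25(W), all W → L
n=32: reaches L-position 31 → W
n=33: only reaches 32(W), 27(W), all W → L
n=34: reaches L-position 33 → W
n=35: reaches L-position 29 → W
n=36: only reaches 35(W), 30(W), all W → L
n=37: reaches L-position 36 → W
n=38: only reaches 37(W), 32(W), all W → L
n=39: reaches L-position 38 → W
n=40: only reaches 39(W), 34(W), all W → L
n=41: reaches L-position 40 → W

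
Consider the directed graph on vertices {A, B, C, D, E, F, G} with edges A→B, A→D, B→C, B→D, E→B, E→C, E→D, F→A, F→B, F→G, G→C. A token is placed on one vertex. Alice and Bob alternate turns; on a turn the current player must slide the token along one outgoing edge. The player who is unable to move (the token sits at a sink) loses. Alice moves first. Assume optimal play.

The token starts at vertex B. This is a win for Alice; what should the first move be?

Classify positions by backward induction: terminal positions (no move available) are L. From any other position, the mover wins iff some move reaches an L.
Every edge goes from a vertex to one that appears earlier in the order C, D, B, E, G, A, F, so processing vertices in that order labels each vertex after all of its successors.
C: no outgoing edge → L
D: no outgoing edge → L
B: →D(L), so W
E: →D(L), so W
G: →C(L), so W
A: →D(L), so W
F: →A(W), G(W), B(W) — all W, so L
From B, the L positions reachable in one move are: D, C. Any move reaching one of these is winning.

Move to D.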